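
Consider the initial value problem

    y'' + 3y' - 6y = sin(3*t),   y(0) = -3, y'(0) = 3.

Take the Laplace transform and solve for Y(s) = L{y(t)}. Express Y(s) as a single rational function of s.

Y(s) = (-3*s^3 - 6*s^2 - 27*s - 51)/(s^4 + 3*s^3 + 3*s^2 + 27*s - 54)

Apply the Laplace transform to the equation.
With L{y''} = s^2 Y - s·y(0) - y'(0) and L{y'} = sY - y(0), with y(0) = -3, y'(0) = 3: the LHS transforms to (s^2 + 3*s - 6)Y - (-3*s - 6).
The right side is L{sin(3*t)} = 3/(s^2 + 9).
So (s^2 + 3*s - 6)Y = 3/(s^2 + 9) + (-3*s - 6).
Solve for Y(s) and write it as one ratio of polynomials.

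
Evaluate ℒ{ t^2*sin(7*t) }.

L{sin(7t)} = 7/(s^2 + 49).
Then apply L{t^2·g(t)} = (-1)^2 d^2/ds^2[G(s)] with G(s) = 7/(s^2 + 49):
differentiating 2 times and applying the sign gives 14*(3*s^2 - 49)/(s^2 + 49)^3.

14*(3*s^2 - 49)/(s^2 + 49)^3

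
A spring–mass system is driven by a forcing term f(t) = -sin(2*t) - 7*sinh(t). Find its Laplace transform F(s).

F(s) = -2/(s^2 + 4) - 7/(s^2 - 1)

The transform is linear, so treat each term independently.
(-1)·[L{sin(2t)} = 2/(s^2 + 4)]; (-7)·[L{sinh(t)} = 1/(s^2 - 1)].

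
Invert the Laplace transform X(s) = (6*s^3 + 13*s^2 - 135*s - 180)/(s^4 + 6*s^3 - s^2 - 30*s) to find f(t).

f(t) = -5*exp(2*t) + 6 + 6*exp(-3*t) - exp(-5*t)

Factor the denominator: s^4 + 6*s^3 - s^2 - 30*s = s*(s - 2)*(s + 3)*(s + 5).
Partial fraction decomposition gives [-5/(s - 2)] + [-1/(s + 5)] + [6/s] + [6/(s + 3)].
Invert each term: -5/(s - 2) ↔ -5e^(2t); -1/(s + 5) ↔ -e^(-5t); 6/(s - 0) ↔ 6e^(0t); 6/(s + 3) ↔ 6e^(-3t).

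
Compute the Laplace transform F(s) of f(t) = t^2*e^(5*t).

F(s) = 2/(s - 5)^3

L{e^(5t)} = 1/(s - 5).
Then apply L{t^2·g(t)} = (-1)^2 d^2/ds^2[G(s)] with G(s) = 1/(s - 5):
differentiating 2 times and applying the sign gives 2/(s - 5)^3.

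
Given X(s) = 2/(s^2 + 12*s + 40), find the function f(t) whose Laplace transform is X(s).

f(t) = exp(-6*t)*sin(2*t)

Rewrite the denominator: s^2 + 12*s + 40 = (s + 6)^2 + 4.
The form in (s + 6) signals a first-shifting-theorem factor e^(-6t).
Since L{sin(2t)} = 2/(s^2 + 4), the inverse is exp(-6*t)*sin(2*t).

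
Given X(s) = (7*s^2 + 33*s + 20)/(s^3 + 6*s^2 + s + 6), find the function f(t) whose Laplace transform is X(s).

f(t) = 3*sin(t) + 5*cos(t) + 2*exp(-6*t)

Factor the denominator: s^3 + 6*s^2 + s + 6 = (s + 6)*(s^2 + 1).
Partial fraction decomposition gives [2/(s + 6)] + [5*s/(s^2 + 1)] + [3/(s^2 + 1)].
Invert each term: 2/(s + 6) ↔ 2e^(-6t); 5·s/(s^2 + 1) ↔ 5cos(t); 3·1/(s^2 + 1) ↔ 3sin(t).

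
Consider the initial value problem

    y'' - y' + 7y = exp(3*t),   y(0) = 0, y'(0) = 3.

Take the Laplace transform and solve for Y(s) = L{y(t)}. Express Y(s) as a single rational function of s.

Y(s) = (3*s - 8)/(s^3 - 4*s^2 + 10*s - 21)

Apply the Laplace transform to the equation.
Using L{y''} = s^2 Y - s·y(0) - y'(0) and L{y'} = sY - y(0), with y(0) = 0, y'(0) = 3, the left side becomes (s^2 - s + 7)Y - (3).
The right side is L{exp(3*t)} = 1/(s - 3).
So (s^2 - s + 7)Y = 1/(s - 3) + (3).
Divide through and combine into a single rational function.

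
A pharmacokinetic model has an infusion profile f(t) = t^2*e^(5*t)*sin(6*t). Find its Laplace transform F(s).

F(s) = 36*(s^2 - 10*s + 13)/(s^2 - 10*s + 61)^3

L{sin(6t)} = 6/(s^2 + 36).
Multiplying by e^(5t) shifts s → s - 5, so L{e^(5*t)*sin(6*t)} = 6/((s - 5)^2 + 36).
Then apply L{t^2·g(t)} = (-1)^2 d^2/ds^2[G(s)] with G(s) = 6/((s - 5)^2 + 36):
differentiating 2 times and applying the sign gives 36*(s^2 - 10*s + 13)/(s^2 - 10*s + 61)^3.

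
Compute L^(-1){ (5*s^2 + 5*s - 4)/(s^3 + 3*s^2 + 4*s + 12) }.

Factor the denominator: s^3 + 3*s^2 + 4*s + 12 = (s + 3)*(s^2 + 4).
Partial fraction decomposition gives [2/(s + 3)] + [3*s/(s^2 + 4)] + [-4/(s^2 + 4)].
Invert each term: 2/(s + 3) ↔ 2e^(-3t); 3·s/(s^2 + 4) ↔ 3cos(2t); -2·2/(s^2 + 4) ↔ -2sin(2t).

-2*sin(2*t) + 3*cos(2*t) + 2*exp(-3*t)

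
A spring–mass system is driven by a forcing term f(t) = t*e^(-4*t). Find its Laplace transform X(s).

L{e^(-4t)} = 1/(s + 4).
Then apply L{t·g(t)} = -d/ds[G(s)] with G(s) = 1/(s + 4):
differentiating 1 time and applying the sign gives (s + 4)^(-2).

X(s) = (s + 4)^(-2)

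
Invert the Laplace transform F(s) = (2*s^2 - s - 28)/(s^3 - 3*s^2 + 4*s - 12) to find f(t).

f(t) = -exp(3*t) + 4*sin(2*t) + 3*cos(2*t)

Factor the denominator: s^3 - 3*s^2 + 4*s - 12 = (s - 3)*(s^2 + 4).
Partial fraction decomposition gives [-1/(s - 3)] + [3*s/(s^2 + 4)] + [8/(s^2 + 4)].
Invert each term: -1/(s - 3) ↔ -e^(3t); 3·s/(s^2 + 4) ↔ 3cos(2t); 4·2/(s^2 + 4) ↔ 4sin(2t).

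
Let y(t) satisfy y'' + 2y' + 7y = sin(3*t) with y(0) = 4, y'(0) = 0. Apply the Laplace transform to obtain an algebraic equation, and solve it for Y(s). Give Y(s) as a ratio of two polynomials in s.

Y(s) = (4*s^3 + 8*s^2 + 36*s + 75)/(s^4 + 2*s^3 + 16*s^2 + 18*s + 63)

Take the Laplace transform of both sides.
The derivative rules (L{y''} = s^2 Y - s·y(0) - y'(0) and L{y'} = sY - y(0), with y(0) = 4, y'(0) = 0) turn the left side into (s^2 + 2*s + 7)Y - (4*s + 8).
The right side is L{sin(3*t)} = 3/(s^2 + 9).
So (s^2 + 2*s + 7)Y = 3/(s^2 + 9) + (4*s + 8).
Solve for Y(s) and write it as one ratio of polynomials.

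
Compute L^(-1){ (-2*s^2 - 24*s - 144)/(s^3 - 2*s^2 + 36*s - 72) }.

Factor the denominator: s^3 - 2*s^2 + 36*s - 72 = (s - 2)*(s^2 + 36).
Partial fraction decomposition gives [-5/(s - 2)] + [3*s/(s^2 + 36)] + [-18/(s^2 + 36)].
Invert each term: -5/(s - 2) ↔ -5e^(2t); 3·s/(s^2 + 36) ↔ 3cos(6t); -3·6/(s^2 + 36) ↔ -3sin(6t).

-5*exp(2*t) - 3*sin(6*t) + 3*cos(6*t)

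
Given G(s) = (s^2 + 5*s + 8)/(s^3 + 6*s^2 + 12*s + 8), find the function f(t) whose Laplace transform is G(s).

f(t) = t^2*exp(-2*t) + t*exp(-2*t) + exp(-2*t)

Factor the denominator: s^3 + 6*s^2 + 12*s + 8 = (s + 2)^3.
Partial fraction decomposition gives [1/(s + 2)] + [(s + 2)^(-2)] + [2/(s + 2)^3].
Invert each term: 1/(s + 2) ↔ e^(-2t); 1/(s + 2)^2 ↔ t·e^(-2t); 2/(s + 2)^3 ↔ (1)t^2·e^(-2t).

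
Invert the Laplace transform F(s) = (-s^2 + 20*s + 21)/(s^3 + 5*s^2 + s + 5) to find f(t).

Factor the denominator: s^3 + 5*s^2 + s + 5 = (s + 5)*(s^2 + 1).
Partial fraction decomposition gives [-4/(s + 5)] + [3*s/(s^2 + 1)] + [5/(s^2 + 1)].
Invert each term: -4/(s + 5) ↔ -4e^(-5t); 3·s/(s^2 + 1) ↔ 3cos(t); 5·1/(s^2 + 1) ↔ 5sin(t).

f(t) = 5*sin(t) + 3*cos(t) - 4*exp(-5*t)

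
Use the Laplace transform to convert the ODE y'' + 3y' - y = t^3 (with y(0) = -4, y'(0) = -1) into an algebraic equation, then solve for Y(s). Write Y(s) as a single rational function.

Transform both sides with L{·}.
The derivative rules (L{y''} = s^2 Y - s·y(0) - y'(0) and L{y'} = sY - y(0), with y(0) = -4, y'(0) = -1) turn the left side into (s^2 + 3*s - 1)Y - (-4*s - 13).
The right side is L{t^3} = 6/s^4.
So (s^2 + 3*s - 1)Y = 6/s^4 + (-4*s - 13).
Divide through and combine into a single rational function.

Y(s) = (-4*s^5 - 13*s^4 + 6)/(s^6 + 3*s^5 - s^4)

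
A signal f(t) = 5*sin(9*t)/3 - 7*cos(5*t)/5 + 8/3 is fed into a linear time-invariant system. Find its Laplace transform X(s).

By linearity of the Laplace transform, transform each term separately.
(5/3)·[L{sin(9t)} = 9/(s^2 + 81)]; (-7/5)·[L{cos(5t)} = s/(s^2 + 25)]; L{8/3} = (8/3)/s.

X(s) = -7*s/(5*(s^2 + 25)) + 15/(s^2 + 81) + 8/(3*s)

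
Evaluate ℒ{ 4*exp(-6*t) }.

4/(s + 6)

L{4} = 4/s.
By the first shifting theorem, multiplying by e^(-6t) replaces s with s + 6.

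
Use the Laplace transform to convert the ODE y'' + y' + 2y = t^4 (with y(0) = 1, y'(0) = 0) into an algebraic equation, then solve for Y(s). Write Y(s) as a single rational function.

Y(s) = (s^6 + s^5 + 24)/(s^7 + s^6 + 2*s^5)

Transform both sides with L{·}.
With L{y''} = s^2 Y - s·y(0) - y'(0) and L{y'} = sY - y(0), with y(0) = 1, y'(0) = 0: the LHS transforms to (s^2 + s + 2)Y - (s + 1).
The right side is L{t^4} = 24/s^5.
So (s^2 + s + 2)Y = 24/s^5 + (s + 1).
Isolate Y and clear denominators.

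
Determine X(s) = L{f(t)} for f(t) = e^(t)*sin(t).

X(s) = 1/((s - 1)^2 + 1)

L{sin(t)} = 1/(s^2 + 1).
By the first shifting theorem, multiplying by e^(t) replaces s with s - 1.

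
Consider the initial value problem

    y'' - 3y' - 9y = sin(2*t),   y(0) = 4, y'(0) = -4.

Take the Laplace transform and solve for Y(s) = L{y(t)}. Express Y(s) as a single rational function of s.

Y(s) = (4*s^3 - 16*s^2 + 16*s - 62)/(s^4 - 3*s^3 - 5*s^2 - 12*s - 36)

Take the Laplace transform of both sides.
The derivative rules (L{y''} = s^2 Y - s·y(0) - y'(0) and L{y'} = sY - y(0), with y(0) = 4, y'(0) = -4) turn the left side into (s^2 - 3*s - 9)Y - (4*s - 16).
The right side is L{sin(2*t)} = 2/(s^2 + 4).
So (s^2 - 3*s - 9)Y = 2/(s^2 + 4) + (4*s - 16).
Solve for Y(s) and write it as one ratio of polynomials.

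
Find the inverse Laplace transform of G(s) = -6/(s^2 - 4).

-3*sinh(2*t)

Since L{sinh(2t)} = 2/(s^2 - 4), the inverse is sinh(2*t), scaled by -3.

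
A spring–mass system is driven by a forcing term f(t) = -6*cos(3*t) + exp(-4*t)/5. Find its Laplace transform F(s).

F(s) = -6*s/(s^2 + 9) + 1/(5*(s + 4))

Apply the Laplace transform termwise.
(-6)·[L{cos(3t)} = s/(s^2 + 9)]; (1/5)·[L{e^(-4t)} = 1/(s + 4)].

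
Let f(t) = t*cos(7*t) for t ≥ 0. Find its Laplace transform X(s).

X(s) = (s - 7)*(s + 7)/(s^2 + 49)^2

L{cos(7t)} = s/(s^2 + 49).
Then apply L{t·g(t)} = -d/ds[G(s)] with G(s) = s/(s^2 + 49):
differentiating 1 time and applying the sign gives (s - 7)*(s + 7)/(s^2 + 49)^2.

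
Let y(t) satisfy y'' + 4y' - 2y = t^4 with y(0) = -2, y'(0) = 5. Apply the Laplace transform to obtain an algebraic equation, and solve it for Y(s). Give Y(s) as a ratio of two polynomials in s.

Laplace-transform each side.
Using L{y''} = s^2 Y - s·y(0) - y'(0) and L{y'} = sY - y(0), with y(0) = -2, y'(0) = 5, the left side becomes (s^2 + 4*s - 2)Y - (-2*s - 3).
The right side is L{t^4} = 24/s^5.
So (s^2 + 4*s - 2)Y = 24/s^5 + (-2*s - 3).
Divide through and combine into a single rational function.

Y(s) = (-2*s^6 - 3*s^5 + 24)/(s^7 + 4*s^6 - 2*s^5)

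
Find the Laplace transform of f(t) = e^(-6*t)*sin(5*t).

L{sin(5t)} = 5/(s^2 + 25).
By the first shifting theorem, multiplying by e^(-6t) replaces s with s + 6.

5/((s + 6)^2 + 25)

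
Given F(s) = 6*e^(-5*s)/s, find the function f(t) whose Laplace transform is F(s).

f(t) = Heaviside(t - 5)*(6)

The factor e^(-5s) signals a time shift by c = 5 (second shifting theorem).
L{6} = 6/s, so L^-1{6/s} = 6.
Hence the inverse is u(t - 5) times that function evaluated at t - 5.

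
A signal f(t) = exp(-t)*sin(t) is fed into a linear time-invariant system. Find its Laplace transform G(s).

G(s) = 1/((s + 1)^2 + 1)

L{sin(t)} = 1/(s^2 + 1).
By the first shifting theorem, multiplying by e^(-t) replaces s with s + 1.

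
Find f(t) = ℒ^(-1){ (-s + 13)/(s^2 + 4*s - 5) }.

Factor the denominator: s^2 + 4*s - 5 = (s - 1)*(s + 5).
Partial fraction decomposition gives [-3/(s + 5)] + [2/(s - 1)].
Invert each term: -3/(s + 5) ↔ -3e^(-5t); 2/(s - 1) ↔ 2e^(t).

f(t) = 2*exp(t) - 3*exp(-5*t)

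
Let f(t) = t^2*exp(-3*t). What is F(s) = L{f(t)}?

F(s) = 2/(s + 3)^3

L{e^(-3t)} = 1/(s + 3).
Then apply L{t^2·g(t)} = (-1)^2 d^2/ds^2[G(s)] with G(s) = 1/(s + 3):
differentiating 2 times and applying the sign gives 2/(s + 3)^3.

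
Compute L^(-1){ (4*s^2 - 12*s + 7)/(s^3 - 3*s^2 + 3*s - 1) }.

Factor the denominator: s^3 - 3*s^2 + 3*s - 1 = (s - 1)^3.
Partial fraction decomposition gives [4/(s - 1)] + [-4/(s - 1)^2] + [-1/(s - 1)^3].
Invert each term: 4/(s - 1) ↔ 4e^(t); -4/(s - 1)^2 ↔ -4t·e^(t); -1/(s - 1)^3 ↔ (-1/2)t^2·e^(t).

-t^2*exp(t)/2 - 4*t*exp(t) + 4*exp(t)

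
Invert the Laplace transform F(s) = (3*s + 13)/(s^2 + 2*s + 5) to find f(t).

Complete the square in the denominator: s^2 + 2*s + 5 = (s + 1)^2 + 2^2.
Split the numerator to match: 3*s + 13 = 3·(s + 1) + 5·2.
Invert each term: 3·(s + 1)/((s + 1)^2 + 4) ↔ 3e^(-t)cos(2t); 5·2/((s + 1)^2 + 4) ↔ 5e^(-t)sin(2t).

f(t) = 5*exp(-t)*sin(2*t) + 3*exp(-t)*cos(2*t)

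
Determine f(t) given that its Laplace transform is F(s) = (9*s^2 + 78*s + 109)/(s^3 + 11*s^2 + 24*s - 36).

Factor the denominator: s^3 + 11*s^2 + 24*s - 36 = (s - 1)*(s + 6)^2.
Partial fraction decomposition gives [5/(s + 6)] + [5/(s + 6)^2] + [4/(s - 1)].
Invert each term: 5/(s + 6) ↔ 5e^(-6t); 5/(s + 6)^2 ↔ 5t·e^(-6t); 4/(s - 1) ↔ 4e^(t).

f(t) = 5*t*exp(-6*t) + 4*exp(t) + 5*exp(-6*t)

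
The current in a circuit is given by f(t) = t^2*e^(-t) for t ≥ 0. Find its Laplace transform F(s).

F(s) = 2/(s + 1)^3

L{e^(-t)} = 1/(s + 1).
Then apply L{t^2·g(t)} = (-1)^2 d^2/ds^2[G(s)] with G(s) = 1/(s + 1):
differentiating 2 times and applying the sign gives 2/(s + 1)^3.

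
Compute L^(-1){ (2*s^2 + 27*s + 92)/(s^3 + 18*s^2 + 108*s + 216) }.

t^2*exp(-6*t) + 3*t*exp(-6*t) + 2*exp(-6*t)

Factor the denominator: s^3 + 18*s^2 + 108*s + 216 = (s + 6)^3.
Partial fraction decomposition gives [2/(s + 6)] + [3/(s + 6)^2] + [2/(s + 6)^3].
Invert each term: 2/(s + 6) ↔ 2e^(-6t); 3/(s + 6)^2 ↔ 3t·e^(-6t); 2/(s + 6)^3 ↔ (1)t^2·e^(-6t).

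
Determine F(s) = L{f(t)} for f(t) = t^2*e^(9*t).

L{e^(9t)} = 1/(s - 9).
Then apply L{t^2·g(t)} = (-1)^2 d^2/ds^2[G(s)] with G(s) = 1/(s - 9):
differentiating 2 times and applying the sign gives 2/(s - 9)^3.

F(s) = 2/(s - 9)^3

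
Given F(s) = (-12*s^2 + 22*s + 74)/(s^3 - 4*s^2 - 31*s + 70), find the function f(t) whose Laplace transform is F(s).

Factor the denominator: s^3 - 4*s^2 - 31*s + 70 = (s - 7)*(s - 2)*(s + 5).
Partial fraction decomposition gives [-2/(s - 2)] + [-6/(s - 7)] + [-4/(s + 5)].
Invert each term: -2/(s - 2) ↔ -2e^(2t); -6/(s - 7) ↔ -6e^(7t); -4/(s + 5) ↔ -4e^(-5t).

f(t) = -6*exp(7*t) - 2*exp(2*t) - 4*exp(-5*t)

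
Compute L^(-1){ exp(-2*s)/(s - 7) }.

The factor e^(-2s) signals a time shift by c = 2 (second shifting theorem).
L{e^(7t)} = 1/(s - 7), so L^-1{1/(s - 7)} = exp(7*t).
Hence the inverse is u(t - 2) times that function evaluated at t - 2.

Heaviside(t - 2)*(exp(7*t - 14))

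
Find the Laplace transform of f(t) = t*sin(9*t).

L{sin(9t)} = 9/(s^2 + 81).
Then apply L{t·g(t)} = -d/ds[G(s)] with G(s) = 9/(s^2 + 81):
differentiating 1 time and applying the sign gives 18*s/(s^2 + 81)^2.

18*s/(s^2 + 81)^2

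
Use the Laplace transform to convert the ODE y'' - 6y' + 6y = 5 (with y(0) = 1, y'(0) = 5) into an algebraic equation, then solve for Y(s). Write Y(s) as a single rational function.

Take the Laplace transform of both sides.
With L{y''} = s^2 Y - s·y(0) - y'(0) and L{y'} = sY - y(0), with y(0) = 1, y'(0) = 5: the LHS transforms to (s^2 - 6*s + 6)Y - (s - 1).
The right side is L{5} = 5/s.
So (s^2 - 6*s + 6)Y = 5/s + (s - 1).
Isolate Y and clear denominators.

Y(s) = (s^2 - s + 5)/(s^3 - 6*s^2 + 6*s)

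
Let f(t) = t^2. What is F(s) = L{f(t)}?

L{t^2} = 2!/s^3 = 2/s^3.

F(s) = 2/s^3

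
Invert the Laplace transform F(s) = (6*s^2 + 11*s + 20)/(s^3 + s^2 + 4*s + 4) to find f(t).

Factor the denominator: s^3 + s^2 + 4*s + 4 = (s + 1)*(s^2 + 4).
Partial fraction decomposition gives [3/(s + 1)] + [3*s/(s^2 + 4)] + [8/(s^2 + 4)].
Invert each term: 3/(s + 1) ↔ 3e^(-t); 3·s/(s^2 + 4) ↔ 3cos(2t); 4·2/(s^2 + 4) ↔ 4sin(2t).

f(t) = 4*sin(2*t) + 3*cos(2*t) + 3*exp(-t)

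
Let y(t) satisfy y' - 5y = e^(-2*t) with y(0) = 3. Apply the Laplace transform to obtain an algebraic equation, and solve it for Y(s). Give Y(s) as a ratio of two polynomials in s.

Y(s) = (3*s + 7)/(s^2 - 3*s - 10)

Laplace-transform each side.
The derivative rules (L{y'} = sY - y(0) = sY - 3) turn the left side into (s - 5)Y - (3).
The right side is L{e^(-2*t)} = 1/(s + 2).
So (s - 5)Y = 1/(s + 2) + (3).
Divide through and combine into a single rational function.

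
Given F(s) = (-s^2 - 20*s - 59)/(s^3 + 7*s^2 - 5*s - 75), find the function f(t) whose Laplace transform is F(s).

Factor the denominator: s^3 + 7*s^2 - 5*s - 75 = (s - 3)*(s + 5)^2.
Partial fraction decomposition gives [1/(s + 5)] + [-2/(s + 5)^2] + [-2/(s - 3)].
Invert each term: 1/(s + 5) ↔ e^(-5t); -2/(s + 5)^2 ↔ -2t·e^(-5t); -2/(s - 3) ↔ -2e^(3t).

f(t) = -2*t*exp(-5*t) - 2*exp(3*t) + exp(-5*t)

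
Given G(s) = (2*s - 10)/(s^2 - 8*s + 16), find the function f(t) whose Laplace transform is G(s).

f(t) = -2*t*exp(4*t) + 2*exp(4*t)

Factor the denominator: s^2 - 8*s + 16 = (s - 4)^2.
Partial fraction decomposition gives [2/(s - 4)] + [-2/(s - 4)^2].
Invert each term: 2/(s - 4) ↔ 2e^(4t); -2/(s - 4)^2 ↔ -2t·e^(4t).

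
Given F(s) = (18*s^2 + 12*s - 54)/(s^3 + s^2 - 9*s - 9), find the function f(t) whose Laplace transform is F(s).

Factor the denominator: s^3 + s^2 - 9*s - 9 = (s - 3)*(s + 1)*(s + 3).
Partial fraction decomposition gives [6/(s - 3)] + [6/(s + 3)] + [6/(s + 1)].
Invert each term: 6/(s - 3) ↔ 6e^(3t); 6/(s + 3) ↔ 6e^(-3t); 6/(s + 1) ↔ 6e^(-t).

f(t) = 6*exp(3*t) + 6*exp(-t) + 6*exp(-3*t)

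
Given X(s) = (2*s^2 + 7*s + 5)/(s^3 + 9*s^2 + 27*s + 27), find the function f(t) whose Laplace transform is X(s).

f(t) = t^2*exp(-3*t) - 5*t*exp(-3*t) + 2*exp(-3*t)

Factor the denominator: s^3 + 9*s^2 + 27*s + 27 = (s + 3)^3.
Partial fraction decomposition gives [2/(s + 3)] + [-5/(s + 3)^2] + [2/(s + 3)^3].
Invert each term: 2/(s + 3) ↔ 2e^(-3t); -5/(s + 3)^2 ↔ -5t·e^(-3t); 2/(s + 3)^3 ↔ (1)t^2·e^(-3t).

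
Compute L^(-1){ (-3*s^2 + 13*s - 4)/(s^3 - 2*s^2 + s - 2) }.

Factor the denominator: s^3 - 2*s^2 + s - 2 = (s - 2)*(s^2 + 1).
Partial fraction decomposition gives [2/(s - 2)] + [-5*s/(s^2 + 1)] + [3/(s^2 + 1)].
Invert each term: 2/(s - 2) ↔ 2e^(2t); -5·s/(s^2 + 1) ↔ -5cos(t); 3·1/(s^2 + 1) ↔ 3sin(t).

2*exp(2*t) + 3*sin(t) - 5*cos(t)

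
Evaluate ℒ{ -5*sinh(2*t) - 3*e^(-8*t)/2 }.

-10/(s^2 - 4) - 3/(2*(s + 8))

By linearity of the Laplace transform, transform each term separately.
(-5)·[L{sinh(2t)} = 2/(s^2 - 4)]; (-3/2)·[L{e^(-8t)} = 1/(s + 8)].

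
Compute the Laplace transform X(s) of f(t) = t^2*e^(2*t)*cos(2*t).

X(s) = 2*(s - 2)*(s^2 - 4*s - 8)/(s^2 - 4*s + 8)^3

L{cos(2t)} = s/(s^2 + 4).
Multiplying by e^(2t) shifts s → s - 2, so L{e^(2*t)*cos(2*t)} = (s - 2)/((s - 2)^2 + 4).
Then apply L{t^2·g(t)} = (-1)^2 d^2/ds^2[G(s)] with G(s) = (s - 2)/((s - 2)^2 + 4):
differentiating 2 times and applying the sign gives 2*(s - 2)*(s^2 - 4*s - 8)/(s^2 - 4*s + 8)^3.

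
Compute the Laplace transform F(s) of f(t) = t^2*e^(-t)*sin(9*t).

F(s) = 54*(s^2 + 2*s - 26)/(s^2 + 2*s + 82)^3

L{sin(9t)} = 9/(s^2 + 81).
Multiplying by e^(-t) shifts s → s + 1, so L{e^(-t)*sin(9*t)} = 9/((s + 1)^2 + 81).
Then apply L{t^2·g(t)} = (-1)^2 d^2/ds^2[G(s)] with G(s) = 9/((s + 1)^2 + 81):
differentiating 2 times and applying the sign gives 54*(s^2 + 2*s - 26)/(s^2 + 2*s + 82)^3.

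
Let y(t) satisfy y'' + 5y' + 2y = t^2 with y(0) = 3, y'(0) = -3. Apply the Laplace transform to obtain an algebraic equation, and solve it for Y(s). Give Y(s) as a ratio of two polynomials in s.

Y(s) = (3*s^4 + 12*s^3 + 2)/(s^5 + 5*s^4 + 2*s^3)

Laplace-transform each side.
With L{y''} = s^2 Y - s·y(0) - y'(0) and L{y'} = sY - y(0), with y(0) = 3, y'(0) = -3: the LHS transforms to (s^2 + 5*s + 2)Y - (3*s + 12).
The right side is L{t^2} = 2/s^3.
So (s^2 + 5*s + 2)Y = 2/s^3 + (3*s + 12).
Isolate Y and clear denominators.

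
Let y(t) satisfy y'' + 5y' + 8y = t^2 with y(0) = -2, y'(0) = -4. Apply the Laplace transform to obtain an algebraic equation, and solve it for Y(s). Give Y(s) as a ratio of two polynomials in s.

Y(s) = (-2*s^4 - 14*s^3 + 2)/(s^5 + 5*s^4 + 8*s^3)

Transform both sides with L{·}.
Using L{y''} = s^2 Y - s·y(0) - y'(0) and L{y'} = sY - y(0), with y(0) = -2, y'(0) = -4, the left side becomes (s^2 + 5*s + 8)Y - (-2*s - 14).
The right side is L{t^2} = 2/s^3.
So (s^2 + 5*s + 8)Y = 2/s^3 + (-2*s - 14).
Solve for Y(s) and write it as one ratio of polynomials.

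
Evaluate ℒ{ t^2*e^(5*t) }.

2/(s - 5)^3

L{e^(5t)} = 1/(s - 5).
Then apply L{t^2·g(t)} = (-1)^2 d^2/ds^2[G(s)] with G(s) = 1/(s - 5):
differentiating 2 times and applying the sign gives 2/(s - 5)^3.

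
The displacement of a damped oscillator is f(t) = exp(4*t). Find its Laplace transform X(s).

X(s) = 1/(s - 4)

L{e^(4t)} = 1/(s - 4).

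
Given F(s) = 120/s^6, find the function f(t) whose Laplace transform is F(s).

Since L{t^5} = 5!/s^6 = 120/s^6, the inverse is t^5.

f(t) = t^5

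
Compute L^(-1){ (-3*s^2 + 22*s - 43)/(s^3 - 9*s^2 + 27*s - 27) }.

-2*t^2*exp(3*t) + 4*t*exp(3*t) - 3*exp(3*t)

Factor the denominator: s^3 - 9*s^2 + 27*s - 27 = (s - 3)^3.
Partial fraction decomposition gives [-3/(s - 3)] + [4/(s - 3)^2] + [-4/(s - 3)^3].
Invert each term: -3/(s - 3) ↔ -3e^(3t); 4/(s - 3)^2 ↔ 4t·e^(3t); -4/(s - 3)^3 ↔ (-2)t^2·e^(3t).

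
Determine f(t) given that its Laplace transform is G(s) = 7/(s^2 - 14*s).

Rewrite the denominator: s^2 - 14*s = (s - 7)^2 - 49.
The form in (s - 7) signals a first-shifting-theorem factor e^(7t).
Since L{sinh(7t)} = 7/(s^2 - 49), the inverse is e^(7*t)*sinh(7*t).

f(t) = exp(7*t)*sinh(7*t)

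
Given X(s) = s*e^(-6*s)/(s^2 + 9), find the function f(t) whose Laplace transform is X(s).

The factor e^(-6s) signals a time shift by c = 6 (second shifting theorem).
L{cos(3t)} = s/(s^2 + 9), so L^-1{s/(s^2 + 9)} = cos(3*t).
Hence the inverse is u(t - 6) times that function evaluated at t - 6.

f(t) = Heaviside(t - 6)*(cos(3*t - 18))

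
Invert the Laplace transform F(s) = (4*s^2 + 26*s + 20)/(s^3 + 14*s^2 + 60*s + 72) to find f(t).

Factor the denominator: s^3 + 14*s^2 + 60*s + 72 = (s + 2)*(s + 6)^2.
Partial fraction decomposition gives [5/(s + 6)] + [-2/(s + 6)^2] + [-1/(s + 2)].
Invert each term: 5/(s + 6) ↔ 5e^(-6t); -2/(s + 6)^2 ↔ -2t·e^(-6t); -1/(s + 2) ↔ -e^(-2t).

f(t) = -2*t*exp(-6*t) - exp(-2*t) + 5*exp(-6*t)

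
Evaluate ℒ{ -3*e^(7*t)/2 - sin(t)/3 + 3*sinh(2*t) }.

-1/(3*(s^2 + 1)) + 6/(s^2 - 4) - 3/(2*(s - 7))

By linearity of the Laplace transform, transform each term separately.
(-3/2)·[L{e^(7t)} = 1/(s - 7)]; (-1/3)·[L{sin(t)} = 1/(s^2 + 1)]; (3)·[L{sinh(2t)} = 2/(s^2 - 4)].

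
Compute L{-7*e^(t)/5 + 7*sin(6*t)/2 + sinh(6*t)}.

21/(s^2 + 36) + 6/(s^2 - 36) - 7/(5*(s - 1))

By linearity of the Laplace transform, transform each term separately.
L{sinh(6t)} = 6/(s^2 - 36); (7/2)·[L{sin(6t)} = 6/(s^2 + 36)]; (-7/5)·[L{e^(t)} = 1/(s - 1)].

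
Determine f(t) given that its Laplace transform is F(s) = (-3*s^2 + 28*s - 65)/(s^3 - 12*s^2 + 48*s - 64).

Factor the denominator: s^3 - 12*s^2 + 48*s - 64 = (s - 4)^3.
Partial fraction decomposition gives [-3/(s - 4)] + [4/(s - 4)^2] + [-1/(s - 4)^3].
Invert each term: -3/(s - 4) ↔ -3e^(4t); 4/(s - 4)^2 ↔ 4t·e^(4t); -1/(s - 4)^3 ↔ (-1/2)t^2·e^(4t).

f(t) = -t^2*exp(4*t)/2 + 4*t*exp(4*t) - 3*exp(4*t)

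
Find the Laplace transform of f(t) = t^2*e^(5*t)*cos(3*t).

2*(s - 5)*(s^2 - 10*s - 2)/(s^2 - 10*s + 34)^3

L{cos(3t)} = s/(s^2 + 9).
Multiplying by e^(5t) shifts s → s - 5, so L{e^(5*t)*cos(3*t)} = (s - 5)/((s - 5)^2 + 9).
Then apply L{t^2·g(t)} = (-1)^2 d^2/ds^2[G(s)] with G(s) = (s - 5)/((s - 5)^2 + 9):
differentiating 2 times and applying the sign gives 2*(s - 5)*(s^2 - 10*s - 2)/(s^2 - 10*s + 34)^3.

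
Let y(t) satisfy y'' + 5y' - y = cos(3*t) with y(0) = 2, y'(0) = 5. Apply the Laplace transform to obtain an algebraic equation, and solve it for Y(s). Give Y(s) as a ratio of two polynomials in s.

Y(s) = (2*s^3 + 15*s^2 + 19*s + 135)/(s^4 + 5*s^3 + 8*s^2 + 45*s - 9)

Laplace-transform each side.
The derivative rules (L{y''} = s^2 Y - s·y(0) - y'(0) and L{y'} = sY - y(0), with y(0) = 2, y'(0) = 5) turn the left side into (s^2 + 5*s - 1)Y - (2*s + 15).
The right side is L{cos(3*t)} = s/(s^2 + 9).
So (s^2 + 5*s - 1)Y = s/(s^2 + 9) + (2*s + 15).
Solve for Y(s) and write it as one ratio of polynomials.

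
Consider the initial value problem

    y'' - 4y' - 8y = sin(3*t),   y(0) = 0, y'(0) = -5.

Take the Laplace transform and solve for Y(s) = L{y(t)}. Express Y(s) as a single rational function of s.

Y(s) = (-5*s^2 - 42)/(s^4 - 4*s^3 + s^2 - 36*s - 72)

Take the Laplace transform of both sides.
With L{y''} = s^2 Y - s·y(0) - y'(0) and L{y'} = sY - y(0), with y(0) = 0, y'(0) = -5: the LHS transforms to (s^2 - 4*s - 8)Y - (-5).
The right side is L{sin(3*t)} = 3/(s^2 + 9).
So (s^2 - 4*s - 8)Y = 3/(s^2 + 9) + (-5).
Isolate Y and clear denominators.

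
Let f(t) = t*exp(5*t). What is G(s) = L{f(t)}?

G(s) = (s - 5)^(-2)

L{e^(5t)} = 1/(s - 5).
Then apply L{t·g(t)} = -d/ds[H(s)] with H(s) = 1/(s - 5):
differentiating 1 time and applying the sign gives (s - 5)^(-2).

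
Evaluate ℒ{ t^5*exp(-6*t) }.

L{t^5} = 5!/s^6 = 120/s^6.
By the first shifting theorem, multiplying by e^(-6t) replaces s with s + 6.

120/(s + 6)^6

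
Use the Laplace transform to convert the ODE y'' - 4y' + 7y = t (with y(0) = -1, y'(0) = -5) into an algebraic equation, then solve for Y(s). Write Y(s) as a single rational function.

Laplace-transform each side.
Using L{y''} = s^2 Y - s·y(0) - y'(0) and L{y'} = sY - y(0), with y(0) = -1, y'(0) = -5, the left side becomes (s^2 - 4*s + 7)Y - (-s - 1).
The right side is L{t} = s^(-2).
So (s^2 - 4*s + 7)Y = s^(-2) + (-s - 1).
Isolate Y and clear denominators.

Y(s) = (-s^3 - s^2 + 1)/(s^4 - 4*s^3 + 7*s^2)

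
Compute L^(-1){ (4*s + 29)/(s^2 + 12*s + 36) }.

Factor the denominator: s^2 + 12*s + 36 = (s + 6)^2.
Partial fraction decomposition gives [4/(s + 6)] + [5/(s + 6)^2].
Invert each term: 4/(s + 6) ↔ 4e^(-6t); 5/(s + 6)^2 ↔ 5t·e^(-6t).

5*t*exp(-6*t) + 4*exp(-6*t)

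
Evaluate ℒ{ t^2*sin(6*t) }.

36*(s^2 - 12)/(s^2 + 36)^3

L{sin(6t)} = 6/(s^2 + 36).
Then apply L{t^2·g(t)} = (-1)^2 d^2/ds^2[G(s)] with G(s) = 6/(s^2 + 36):
differentiating 2 times and applying the sign gives 36*(s^2 - 12)/(s^2 + 36)^3.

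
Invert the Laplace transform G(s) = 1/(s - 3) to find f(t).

Since L{e^(3t)} = 1/(s - 3), the inverse is exp(3*t).

f(t) = exp(3*t)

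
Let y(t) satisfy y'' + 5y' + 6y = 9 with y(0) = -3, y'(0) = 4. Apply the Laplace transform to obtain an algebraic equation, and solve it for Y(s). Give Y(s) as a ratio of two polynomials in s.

Y(s) = (-3*s^2 - 11*s + 9)/(s^3 + 5*s^2 + 6*s)

Apply the Laplace transform to the equation.
Using L{y''} = s^2 Y - s·y(0) - y'(0) and L{y'} = sY - y(0), with y(0) = -3, y'(0) = 4, the left side becomes (s^2 + 5*s + 6)Y - (-3*s - 11).
The right side is L{9} = 9/s.
So (s^2 + 5*s + 6)Y = 9/s + (-3*s - 11).
Divide through and combine into a single rational function.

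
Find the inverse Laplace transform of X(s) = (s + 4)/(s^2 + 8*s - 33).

exp(-4*t)*cosh(7*t)

Rewrite the denominator: s^2 + 8*s - 33 = (s + 4)^2 - 49.
The form in (s + 4) signals a first-shifting-theorem factor e^(-4t).
Since L{cosh(7t)} = s/(s^2 - 49), the inverse is e^(-4*t)*cosh(7*t).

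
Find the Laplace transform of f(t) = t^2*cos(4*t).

2*s*(s^2 - 48)/(s^2 + 16)^3

L{cos(4t)} = s/(s^2 + 16).
Then apply L{t^2·g(t)} = (-1)^2 d^2/ds^2[G(s)] with G(s) = s/(s^2 + 16):
differentiating 2 times and applying the sign gives 2*s*(s^2 - 48)/(s^2 + 16)^3.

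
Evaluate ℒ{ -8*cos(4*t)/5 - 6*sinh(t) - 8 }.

Apply the Laplace transform termwise.
(-6)·[L{sinh(t)} = 1/(s^2 - 1)]; L{-8} = -8/s; (-8/5)·[L{cos(4t)} = s/(s^2 + 16)].

-8*s/(5*(s^2 + 16)) - 6/(s^2 - 1) - 8/s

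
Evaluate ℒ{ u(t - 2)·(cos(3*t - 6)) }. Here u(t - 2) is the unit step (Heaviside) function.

By the second shifting theorem, L{u(t - c)·g(t - c)} = e^(-cs)·H(s) with c = 2 and H(s) = L{g(t)}.
L{cos(3t)} = s/(s^2 + 9).

s*exp(-2*s)/(s^2 + 9)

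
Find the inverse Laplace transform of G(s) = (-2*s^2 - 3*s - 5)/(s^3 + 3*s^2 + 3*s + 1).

Factor the denominator: s^3 + 3*s^2 + 3*s + 1 = (s + 1)^3.
Partial fraction decomposition gives [-2/(s + 1)] + [(s + 1)^(-2)] + [-4/(s + 1)^3].
Invert each term: -2/(s + 1) ↔ -2e^(-t); 1/(s + 1)^2 ↔ t·e^(-t); -4/(s + 1)^3 ↔ (-2)t^2·e^(-t).

-2*t^2*exp(-t) + t*exp(-t) - 2*exp(-t)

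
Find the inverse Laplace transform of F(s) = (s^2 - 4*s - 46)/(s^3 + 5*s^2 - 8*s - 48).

Factor the denominator: s^3 + 5*s^2 - 8*s - 48 = (s - 3)*(s + 4)^2.
Partial fraction decomposition gives [2/(s + 4)] + [2/(s + 4)^2] + [-1/(s - 3)].
Invert each term: 2/(s + 4) ↔ 2e^(-4t); 2/(s + 4)^2 ↔ 2t·e^(-4t); -1/(s - 3) ↔ -e^(3t).

2*t*exp(-4*t) - exp(3*t) + 2*exp(-4*t)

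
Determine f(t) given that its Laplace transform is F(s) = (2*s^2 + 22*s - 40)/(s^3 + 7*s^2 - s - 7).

f(t) = -exp(t) + 5*exp(-t) - 2*exp(-7*t)

Factor the denominator: s^3 + 7*s^2 - s - 7 = (s - 1)*(s + 1)*(s + 7).
Partial fraction decomposition gives [-2/(s + 7)] + [-1/(s - 1)] + [5/(s + 1)].
Invert each term: -2/(s + 7) ↔ -2e^(-7t); -1/(s - 1) ↔ -e^(t); 5/(s + 1) ↔ 5e^(-t).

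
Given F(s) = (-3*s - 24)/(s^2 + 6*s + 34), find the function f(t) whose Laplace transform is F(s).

Complete the square in the denominator: s^2 + 6*s + 34 = (s + 3)^2 + 5^2.
Split the numerator to match: -3*s - 24 = -3·(s + 3) - 3·5.
Invert each term: -3·(s + 3)/((s + 3)^2 + 25) ↔ -3e^(-3t)cos(5t); -3·5/((s + 3)^2 + 25) ↔ -3e^(-3t)sin(5t).

f(t) = -3*exp(-3*t)*sin(5*t) - 3*exp(-3*t)*cos(5*t)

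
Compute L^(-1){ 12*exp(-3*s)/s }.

Heaviside(t - 3)*(12)

The factor e^(-3s) signals a time shift by c = 3 (second shifting theorem).
L{12} = 12/s, so L^-1{12/s} = 12.
Hence the inverse is u(t - 3) times that function evaluated at t - 3.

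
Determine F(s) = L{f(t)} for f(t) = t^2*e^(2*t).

F(s) = 2/(s - 2)^3

L{e^(2t)} = 1/(s - 2).
Then apply L{t^2·g(t)} = (-1)^2 d^2/ds^2[G(s)] with G(s) = 1/(s - 2):
differentiating 2 times and applying the sign gives 2/(s - 2)^3.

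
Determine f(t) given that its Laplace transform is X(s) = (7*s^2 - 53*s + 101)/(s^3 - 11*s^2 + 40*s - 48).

f(t) = t*exp(4*t) + 2*exp(4*t) + 5*exp(3*t)

Factor the denominator: s^3 - 11*s^2 + 40*s - 48 = (s - 4)^2*(s - 3).
Partial fraction decomposition gives [2/(s - 4)] + [(s - 4)^(-2)] + [5/(s - 3)].
Invert each term: 2/(s - 4) ↔ 2e^(4t); 1/(s - 4)^2 ↔ t·e^(4t); 5/(s - 3) ↔ 5e^(3t).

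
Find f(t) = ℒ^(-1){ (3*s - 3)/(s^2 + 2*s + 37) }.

f(t) = -exp(-t)*sin(6*t) + 3*exp(-t)*cos(6*t)

Complete the square in the denominator: s^2 + 2*s + 37 = (s + 1)^2 + 6^2.
Split the numerator to match: 3*s - 3 = 3·(s + 1) - 1·6.
Invert each term: 3·(s + 1)/((s + 1)^2 + 36) ↔ 3e^(-t)cos(6t); -1·6/((s + 1)^2 + 36) ↔ -e^(-t)sin(6t).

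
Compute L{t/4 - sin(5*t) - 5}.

-5/(s^2 + 25) - 5/s + 1/(4*s^2)

Apply the Laplace transform termwise.
(1/4)·[L{t} = 1!/s^2 = 1/s^2]; L{-5} = -5/s; (-1)·[L{sin(5t)} = 5/(s^2 + 25)].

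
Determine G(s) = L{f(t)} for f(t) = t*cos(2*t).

G(s) = (s - 2)*(s + 2)/(s^2 + 4)^2

L{cos(2t)} = s/(s^2 + 4).
Then apply L{t·g(t)} = -d/ds[H(s)] with H(s) = s/(s^2 + 4):
differentiating 1 time and applying the sign gives (s - 2)*(s + 2)/(s^2 + 4)^2.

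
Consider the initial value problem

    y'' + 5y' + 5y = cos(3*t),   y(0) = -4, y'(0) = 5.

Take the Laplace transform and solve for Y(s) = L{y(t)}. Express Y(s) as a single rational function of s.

Transform both sides with L{·}.
The derivative rules (L{y''} = s^2 Y - s·y(0) - y'(0) and L{y'} = sY - y(0), with y(0) = -4, y'(0) = 5) turn the left side into (s^2 + 5*s + 5)Y - (-4*s - 15).
The right side is L{cos(3*t)} = s/(s^2 + 9).
So (s^2 + 5*s + 5)Y = s/(s^2 + 9) + (-4*s - 15).
Solve for Y(s) and write it as one ratio of polynomials.

Y(s) = (-4*s^3 - 15*s^2 - 35*s - 135)/(s^4 + 5*s^3 + 14*s^2 + 45*s + 45)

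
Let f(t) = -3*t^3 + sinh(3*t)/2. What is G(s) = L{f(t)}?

By linearity of the Laplace transform, transform each term separately.
(-3)·[L{t^3} = 3!/s^4 = 6/s^4]; (1/2)·[L{sinh(3t)} = 3/(s^2 - 9)].

G(s) = 3/(2*(s^2 - 9)) - 18/s^4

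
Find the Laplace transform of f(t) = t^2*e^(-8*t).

L{e^(-8t)} = 1/(s + 8).
Then apply L{t^2·g(t)} = (-1)^2 d^2/ds^2[H(s)] with H(s) = 1/(s + 8):
differentiating 2 times and applying the sign gives 2/(s + 8)^3.

2/(s + 8)^3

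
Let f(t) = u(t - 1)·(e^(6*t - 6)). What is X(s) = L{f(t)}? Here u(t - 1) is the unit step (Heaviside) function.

By the second shifting theorem, L{u(t - c)·g(t - c)} = e^(-cs)·G(s) with c = 1 and G(s) = L{g(t)}.
L{e^(6t)} = 1/(s - 6).

X(s) = exp(-s)/(s - 6)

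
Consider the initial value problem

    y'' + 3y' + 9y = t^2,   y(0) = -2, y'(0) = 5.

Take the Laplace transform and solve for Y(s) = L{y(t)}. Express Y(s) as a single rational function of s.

Transform both sides with L{·}.
Using L{y''} = s^2 Y - s·y(0) - y'(0) and L{y'} = sY - y(0), with y(0) = -2, y'(0) = 5, the left side becomes (s^2 + 3*s + 9)Y - (-2*s - 1).
The right side is L{t^2} = 2/s^3.
So (s^2 + 3*s + 9)Y = 2/s^3 + (-2*s - 1).
Solve for Y(s) and write it as one ratio of polynomials.

Y(s) = (-2*s^4 - s^3 + 2)/(s^5 + 3*s^4 + 9*s^3)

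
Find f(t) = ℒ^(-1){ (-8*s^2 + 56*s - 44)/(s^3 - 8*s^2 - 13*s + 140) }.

f(t) = -2*exp(7*t) - 2*exp(5*t) - 4*exp(-4*t)

Factor the denominator: s^3 - 8*s^2 - 13*s + 140 = (s - 7)*(s - 5)*(s + 4).
Partial fraction decomposition gives [-2/(s - 7)] + [-2/(s - 5)] + [-4/(s + 4)].
Invert each term: -2/(s - 7) ↔ -2e^(7t); -2/(s - 5) ↔ -2e^(5t); -4/(s + 4) ↔ -4e^(-4t).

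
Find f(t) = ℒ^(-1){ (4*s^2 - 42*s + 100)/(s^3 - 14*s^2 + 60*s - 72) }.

Factor the denominator: s^3 - 14*s^2 + 60*s - 72 = (s - 6)^2*(s - 2).
Partial fraction decomposition gives [2/(s - 6)] + [-2/(s - 6)^2] + [2/(s - 2)].
Invert each term: 2/(s - 6) ↔ 2e^(6t); -2/(s - 6)^2 ↔ -2t·e^(6t); 2/(s - 2) ↔ 2e^(2t).

f(t) = -2*t*exp(6*t) + 2*exp(6*t) + 2*exp(2*t)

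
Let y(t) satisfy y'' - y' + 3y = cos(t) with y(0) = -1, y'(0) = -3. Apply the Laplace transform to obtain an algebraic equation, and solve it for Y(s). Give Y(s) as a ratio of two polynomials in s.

Transform both sides with L{·}.
With L{y''} = s^2 Y - s·y(0) - y'(0) and L{y'} = sY - y(0), with y(0) = -1, y'(0) = -3: the LHS transforms to (s^2 - s + 3)Y - (-s - 2).
The right side is L{cos(t)} = s/(s^2 + 1).
So (s^2 - s + 3)Y = s/(s^2 + 1) + (-s - 2).
Isolate Y and clear denominators.

Y(s) = (-s^3 - 2*s^2 - 2)/(s^4 - s^3 + 4*s^2 - s + 3)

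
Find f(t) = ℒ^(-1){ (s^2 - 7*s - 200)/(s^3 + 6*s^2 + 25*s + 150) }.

f(t) = -5*sin(5*t) + 3*cos(5*t) - 2*exp(-6*t)

Factor the denominator: s^3 + 6*s^2 + 25*s + 150 = (s + 6)*(s^2 + 25).
Partial fraction decomposition gives [-2/(s + 6)] + [3*s/(s^2 + 25)] + [-25/(s^2 + 25)].
Invert each term: -2/(s + 6) ↔ -2e^(-6t); 3·s/(s^2 + 25) ↔ 3cos(5t); -5·5/(s^2 + 25) ↔ -5sin(5t).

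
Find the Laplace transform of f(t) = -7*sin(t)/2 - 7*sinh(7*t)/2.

By linearity of the Laplace transform, transform each term separately.
(-7/2)·[L{sinh(7t)} = 7/(s^2 - 49)]; (-7/2)·[L{sin(t)} = 1/(s^2 + 1)].

-7/(2*(s^2 + 1)) - 49/(2*(s^2 - 49))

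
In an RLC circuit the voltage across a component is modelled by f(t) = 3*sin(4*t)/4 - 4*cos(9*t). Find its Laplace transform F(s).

F(s) = -4*s/(s^2 + 81) + 3/(s^2 + 16)

Apply the Laplace transform termwise.
(-4)·[L{cos(9t)} = s/(s^2 + 81)]; (3/4)·[L{sin(4t)} = 4/(s^2 + 16)].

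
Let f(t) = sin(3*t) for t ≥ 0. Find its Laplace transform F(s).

F(s) = 3/(s^2 + 9)

L{sin(3t)} = 3/(s^2 + 9).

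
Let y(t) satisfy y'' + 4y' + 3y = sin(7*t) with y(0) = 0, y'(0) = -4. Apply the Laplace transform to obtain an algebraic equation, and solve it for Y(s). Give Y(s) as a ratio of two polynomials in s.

Y(s) = (-4*s^2 - 189)/(s^4 + 4*s^3 + 52*s^2 + 196*s + 147)

Apply the Laplace transform to the equation.
With L{y''} = s^2 Y - s·y(0) - y'(0) and L{y'} = sY - y(0), with y(0) = 0, y'(0) = -4: the LHS transforms to (s^2 + 4*s + 3)Y - (-4).
The right side is L{sin(7*t)} = 7/(s^2 + 49).
So (s^2 + 4*s + 3)Y = 7/(s^2 + 49) + (-4).
Divide through and combine into a single rational function.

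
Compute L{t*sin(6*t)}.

12*s/(s^2 + 36)^2

L{sin(6t)} = 6/(s^2 + 36).
Then apply L{t·g(t)} = -d/ds[G(s)] with G(s) = 6/(s^2 + 36):
differentiating 1 time and applying the sign gives 12*s/(s^2 + 36)^2.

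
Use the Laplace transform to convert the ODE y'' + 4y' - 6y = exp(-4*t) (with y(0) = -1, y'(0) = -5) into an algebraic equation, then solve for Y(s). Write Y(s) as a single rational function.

Y(s) = (-s^2 - 13*s - 35)/(s^3 + 8*s^2 + 10*s - 24)

Transform both sides with L{·}.
With L{y''} = s^2 Y - s·y(0) - y'(0) and L{y'} = sY - y(0), with y(0) = -1, y'(0) = -5: the LHS transforms to (s^2 + 4*s - 6)Y - (-s - 9).
The right side is L{exp(-4*t)} = 1/(s + 4).
So (s^2 + 4*s - 6)Y = 1/(s + 4) + (-s - 9).
Solve for Y(s) and write it as one ratio of polynomials.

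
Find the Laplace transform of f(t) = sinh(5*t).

L{sinh(5t)} = 5/(s^2 - 25).

5/(s^2 - 25)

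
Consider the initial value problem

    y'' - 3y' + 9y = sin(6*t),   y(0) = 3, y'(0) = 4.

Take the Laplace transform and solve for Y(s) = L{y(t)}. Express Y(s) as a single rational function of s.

Y(s) = (3*s^3 - 5*s^2 + 108*s - 174)/(s^4 - 3*s^3 + 45*s^2 - 108*s + 324)

Transform both sides with L{·}.
With L{y''} = s^2 Y - s·y(0) - y'(0) and L{y'} = sY - y(0), with y(0) = 3, y'(0) = 4: the LHS transforms to (s^2 - 3*s + 9)Y - (3*s - 5).
The right side is L{sin(6*t)} = 6/(s^2 + 36).
So (s^2 - 3*s + 9)Y = 6/(s^2 + 36) + (3*s - 5).
Solve for Y(s) and write it as one ratio of polynomials.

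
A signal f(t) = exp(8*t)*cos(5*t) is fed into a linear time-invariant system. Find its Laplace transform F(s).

F(s) = (s - 8)/((s - 8)^2 + 25)

L{cos(5t)} = s/(s^2 + 25).
By the first shifting theorem, multiplying by e^(8t) replaces s with s - 8.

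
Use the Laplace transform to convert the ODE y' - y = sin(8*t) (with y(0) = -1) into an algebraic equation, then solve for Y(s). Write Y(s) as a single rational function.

Y(s) = (-s^2 - 56)/(s^3 - s^2 + 64*s - 64)

Transform both sides with L{·}.
The derivative rules (L{y'} = sY - y(0) = sY - (-1)) turn the left side into (s - 1)Y - (-1).
The right side is L{sin(8*t)} = 8/(s^2 + 64).
So (s - 1)Y = 8/(s^2 + 64) + (-1).
Divide through and combine into a single rational function.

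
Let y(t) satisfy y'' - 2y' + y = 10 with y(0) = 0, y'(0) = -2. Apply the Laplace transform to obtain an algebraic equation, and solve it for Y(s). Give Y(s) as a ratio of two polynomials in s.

Y(s) = (-2*s + 10)/(s^3 - 2*s^2 + s)

Take the Laplace transform of both sides.
With L{y''} = s^2 Y - s·y(0) - y'(0) and L{y'} = sY - y(0), with y(0) = 0, y'(0) = -2: the LHS transforms to (s^2 - 2*s + 1)Y - (-2).
The right side is L{10} = 10/s.
So (s^2 - 2*s + 1)Y = 10/s + (-2).
Solve for Y(s) and write it as one ratio of polynomials.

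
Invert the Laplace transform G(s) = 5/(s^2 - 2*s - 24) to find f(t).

Rewrite the denominator: s^2 - 2*s - 24 = (s - 1)^2 - 25.
The form in (s - 1) signals a first-shifting-theorem factor e^(t).
Since L{sinh(5t)} = 5/(s^2 - 25), the inverse is e^(t)*sinh(5*t).

f(t) = exp(t)*sinh(5*t)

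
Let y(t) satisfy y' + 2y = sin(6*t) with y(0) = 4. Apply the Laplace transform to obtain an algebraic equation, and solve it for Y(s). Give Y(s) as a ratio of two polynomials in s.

Take the Laplace transform of both sides.
Using L{y'} = sY - y(0) = sY - 4, the left side becomes (s + 2)Y - (4).
The right side is L{sin(6*t)} = 6/(s^2 + 36).
So (s + 2)Y = 6/(s^2 + 36) + (4).
Isolate Y and clear denominators.

Y(s) = (4*s^2 + 150)/(s^3 + 2*s^2 + 36*s + 72)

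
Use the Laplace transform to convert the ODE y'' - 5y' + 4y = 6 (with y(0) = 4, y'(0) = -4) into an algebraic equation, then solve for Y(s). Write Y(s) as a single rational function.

Apply the Laplace transform to the equation.
The derivative rules (L{y''} = s^2 Y - s·y(0) - y'(0) and L{y'} = sY - y(0), with y(0) = 4, y'(0) = -4) turn the left side into (s^2 - 5*s + 4)Y - (4*s - 24).
The right side is L{6} = 6/s.
So (s^2 - 5*s + 4)Y = 6/s + (4*s - 24).
Solve for Y(s) and write it as one ratio of polynomials.

Y(s) = (4*s^2 - 24*s + 6)/(s^3 - 5*s^2 + 4*s)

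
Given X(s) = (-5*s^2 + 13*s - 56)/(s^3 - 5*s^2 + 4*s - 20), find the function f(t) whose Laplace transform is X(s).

Factor the denominator: s^3 - 5*s^2 + 4*s - 20 = (s - 5)*(s^2 + 4).
Partial fraction decomposition gives [-4/(s - 5)] + [-s/(s^2 + 4)] + [8/(s^2 + 4)].
Invert each term: -4/(s - 5) ↔ -4e^(5t); -1·s/(s^2 + 4) ↔ -cos(2t); 4·2/(s^2 + 4) ↔ 4sin(2t).

f(t) = -4*exp(5*t) + 4*sin(2*t) - cos(2*t)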